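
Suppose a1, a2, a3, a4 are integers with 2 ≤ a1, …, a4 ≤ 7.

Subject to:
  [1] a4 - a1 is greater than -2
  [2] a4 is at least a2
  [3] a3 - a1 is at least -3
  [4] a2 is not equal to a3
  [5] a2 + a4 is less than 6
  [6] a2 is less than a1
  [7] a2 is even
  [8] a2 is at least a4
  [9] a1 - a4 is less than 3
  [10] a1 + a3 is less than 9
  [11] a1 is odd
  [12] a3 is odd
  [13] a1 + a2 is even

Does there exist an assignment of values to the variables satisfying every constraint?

Constraint 11 makes a1 odd and constraint 7 makes a2 even, so a1 + a2 must be odd. Constraint 13 says a1 + a2 is even — contradiction.

Unsatisfiable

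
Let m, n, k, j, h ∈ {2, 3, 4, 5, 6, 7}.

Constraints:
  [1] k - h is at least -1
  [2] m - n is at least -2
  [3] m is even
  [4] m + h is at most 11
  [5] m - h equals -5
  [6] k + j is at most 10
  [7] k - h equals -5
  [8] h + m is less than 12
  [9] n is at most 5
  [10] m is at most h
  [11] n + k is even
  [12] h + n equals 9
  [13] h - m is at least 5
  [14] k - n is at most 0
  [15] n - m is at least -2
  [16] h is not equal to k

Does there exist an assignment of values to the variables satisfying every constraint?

Constraints 1, 2, 13, and 14 give m − n ≥ -2, n − k ≥ 0, k − h ≥ -1, h − m ≥ 5.
Adding all 4 inequalities: the left sides telescope to 0, and the right sides sum to (-2) + 0 + (-1) + 5 = 2. So 0 ≥ 2, which is false.

Unsatisfiable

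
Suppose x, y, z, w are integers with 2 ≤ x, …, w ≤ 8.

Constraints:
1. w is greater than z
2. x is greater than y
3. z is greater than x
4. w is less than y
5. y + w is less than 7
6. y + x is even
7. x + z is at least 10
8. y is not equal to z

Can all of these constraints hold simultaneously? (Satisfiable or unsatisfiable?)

Unsatisfiable

Constraints 1, 2, 3, and 4 give y < x, x < z, z < w, w < y. Chaining: y < x < z < w < y, which forces y < y — impossible.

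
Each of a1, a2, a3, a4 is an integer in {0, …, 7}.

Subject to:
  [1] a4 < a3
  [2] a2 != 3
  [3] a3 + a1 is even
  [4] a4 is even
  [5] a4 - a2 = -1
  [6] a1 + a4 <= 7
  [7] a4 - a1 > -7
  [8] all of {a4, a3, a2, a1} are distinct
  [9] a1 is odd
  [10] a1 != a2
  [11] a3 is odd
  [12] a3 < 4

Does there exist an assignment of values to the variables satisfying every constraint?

Satisfiable

One satisfying assignment is a1 = 5, a2 = 1, a3 = 3, a4 = 0.
For the less obvious constraints — constraint 5: a4 - a2 = -1; constraint 6: a1 + a4 = 5 — and the others hold by inspection.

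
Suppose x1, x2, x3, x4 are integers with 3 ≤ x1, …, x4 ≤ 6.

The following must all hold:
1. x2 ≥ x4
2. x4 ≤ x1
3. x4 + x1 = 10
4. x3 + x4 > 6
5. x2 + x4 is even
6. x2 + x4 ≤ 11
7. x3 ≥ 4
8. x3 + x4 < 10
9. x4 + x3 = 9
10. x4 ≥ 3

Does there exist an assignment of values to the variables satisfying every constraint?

Satisfiable

Try x1 = 6, x2 = 4, x3 = 5, x4 = 4.
Check constraint 3: x4 + x1 = 10; constraint 4: x3 + x4 = 9. The remaining constraints are straightforward to verify.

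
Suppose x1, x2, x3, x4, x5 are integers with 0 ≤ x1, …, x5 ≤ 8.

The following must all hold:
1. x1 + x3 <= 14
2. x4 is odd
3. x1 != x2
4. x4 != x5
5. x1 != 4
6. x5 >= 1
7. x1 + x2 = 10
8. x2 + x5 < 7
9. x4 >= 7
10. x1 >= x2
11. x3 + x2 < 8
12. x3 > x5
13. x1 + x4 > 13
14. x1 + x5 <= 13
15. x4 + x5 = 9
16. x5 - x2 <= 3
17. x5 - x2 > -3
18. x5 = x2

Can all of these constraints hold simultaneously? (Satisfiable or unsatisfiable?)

Try x1 = 8, x2 = 2, x3 = 5, x4 = 7, x5 = 2.
Check constraint 1: x1 + x3 = 13; constraint 7: x1 + x2 = 10; constraint 8: x2 + x5 = 4. The remaining constraints are straightforward to verify.

Satisfiable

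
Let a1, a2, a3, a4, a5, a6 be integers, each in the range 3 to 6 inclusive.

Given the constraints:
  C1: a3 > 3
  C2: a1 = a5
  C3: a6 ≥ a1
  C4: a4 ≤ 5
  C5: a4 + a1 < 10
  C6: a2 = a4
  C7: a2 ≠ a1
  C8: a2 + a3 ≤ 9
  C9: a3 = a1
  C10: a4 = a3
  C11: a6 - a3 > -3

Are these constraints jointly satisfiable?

From constraints 6, 9, and 10, a2 = a4 = a3 = a1, so a2 = a1. But constraint 7 says a2 ≠ a1. Contradiction.

Unsatisfiable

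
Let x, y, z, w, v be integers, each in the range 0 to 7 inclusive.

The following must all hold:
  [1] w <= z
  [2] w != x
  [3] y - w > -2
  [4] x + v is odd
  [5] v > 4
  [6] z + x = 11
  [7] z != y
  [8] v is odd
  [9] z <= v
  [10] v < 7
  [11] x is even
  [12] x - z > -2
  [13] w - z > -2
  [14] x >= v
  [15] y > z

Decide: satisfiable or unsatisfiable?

One satisfying assignment is x = 6, y = 6, z = 5, w = 5, v = 5.
For the less obvious constraints — constraint 3: y - w = 1; constraint 6: z + x = 11; constraint 12: x - z = 1 — and the others hold by inspection.

Satisfiable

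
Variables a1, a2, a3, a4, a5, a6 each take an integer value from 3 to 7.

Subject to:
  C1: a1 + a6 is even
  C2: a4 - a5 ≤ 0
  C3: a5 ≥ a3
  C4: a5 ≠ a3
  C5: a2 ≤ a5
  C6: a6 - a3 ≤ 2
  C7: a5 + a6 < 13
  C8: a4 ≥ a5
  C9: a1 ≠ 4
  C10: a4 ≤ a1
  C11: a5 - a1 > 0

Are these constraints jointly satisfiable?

Unsatisfiable

Constraints 8, 10, and 11 give a1 < a5, a5 ≤ a4, a4 ≤ a1. Chaining: a1 < a5 ≤ a4 ≤ a1, which forces a1 < a1 — impossible.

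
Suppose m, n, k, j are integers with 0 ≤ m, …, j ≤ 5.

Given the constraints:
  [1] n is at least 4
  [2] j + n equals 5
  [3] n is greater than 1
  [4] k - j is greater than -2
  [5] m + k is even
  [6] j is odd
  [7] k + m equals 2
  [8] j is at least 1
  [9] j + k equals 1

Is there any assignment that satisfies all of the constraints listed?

One satisfying assignment is m = 2, n = 4, k = 0, j = 1.
For the less obvious constraints — constraint 2: j + n = 5; constraint 4: k - j = -1; constraint 7: k + m = 2 — and the others hold by inspection.

Satisfiable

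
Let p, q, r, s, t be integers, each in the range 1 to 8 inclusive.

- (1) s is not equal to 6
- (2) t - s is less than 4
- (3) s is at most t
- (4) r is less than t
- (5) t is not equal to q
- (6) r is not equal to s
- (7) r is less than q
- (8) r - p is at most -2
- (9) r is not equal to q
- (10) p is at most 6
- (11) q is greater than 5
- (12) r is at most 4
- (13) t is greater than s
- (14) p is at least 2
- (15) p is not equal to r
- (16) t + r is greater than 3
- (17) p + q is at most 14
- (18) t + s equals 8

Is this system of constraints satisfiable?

Satisfiable

Try p = 6, q = 6, r = 1, s = 3, t = 5.
Check constraint 2: t - s = 2; constraint 8: r - p = -5. The remaining constraints are straightforward to verify.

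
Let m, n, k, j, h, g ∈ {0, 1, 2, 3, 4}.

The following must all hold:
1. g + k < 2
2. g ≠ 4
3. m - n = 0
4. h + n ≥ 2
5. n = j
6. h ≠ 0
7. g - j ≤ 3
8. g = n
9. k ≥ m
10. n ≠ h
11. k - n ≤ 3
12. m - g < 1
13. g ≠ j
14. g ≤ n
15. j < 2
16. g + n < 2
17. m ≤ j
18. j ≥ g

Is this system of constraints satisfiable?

From constraints 5 and 8, g = n = j, so g = j. But constraint 13 says g ≠ j. Contradiction.

Unsatisfiable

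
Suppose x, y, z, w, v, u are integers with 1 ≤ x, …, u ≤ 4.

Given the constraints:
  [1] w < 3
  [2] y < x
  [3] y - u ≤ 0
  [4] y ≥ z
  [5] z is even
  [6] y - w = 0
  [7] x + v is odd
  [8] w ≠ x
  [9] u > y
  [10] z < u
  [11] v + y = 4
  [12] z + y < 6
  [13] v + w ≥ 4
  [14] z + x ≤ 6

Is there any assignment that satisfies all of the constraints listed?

Satisfiable

Try x = 3, y = 2, z = 2, w = 2, v = 2, u = 4.
Check constraint 3: y - u = -2; constraint 6: y - w = 0. The remaining constraints are straightforward to verify.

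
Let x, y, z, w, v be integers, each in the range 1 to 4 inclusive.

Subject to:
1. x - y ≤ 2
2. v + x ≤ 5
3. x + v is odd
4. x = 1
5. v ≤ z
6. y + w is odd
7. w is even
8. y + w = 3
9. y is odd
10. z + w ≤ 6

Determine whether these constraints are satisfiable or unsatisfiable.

Satisfiable

One satisfying assignment is x = 1, y = 1, z = 3, w = 2, v = 2.
For the less obvious constraints — constraint 1: x - y = 0; constraint 2: v + x = 3; constraint 8: y + w = 3 — and the others hold by inspection.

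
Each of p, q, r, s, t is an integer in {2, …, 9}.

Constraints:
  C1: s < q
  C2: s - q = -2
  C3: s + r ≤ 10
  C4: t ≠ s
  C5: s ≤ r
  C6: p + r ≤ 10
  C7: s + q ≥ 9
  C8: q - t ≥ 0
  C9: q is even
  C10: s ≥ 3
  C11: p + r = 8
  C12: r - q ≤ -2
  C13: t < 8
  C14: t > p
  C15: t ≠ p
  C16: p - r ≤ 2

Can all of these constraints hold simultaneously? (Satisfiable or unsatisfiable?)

Take p = 4, q = 6, r = 4, s = 4, t = 6. Then constraint 2: s - q = -2; constraint 3: s + r = 8, and every other listed constraint is also met.

Satisfiable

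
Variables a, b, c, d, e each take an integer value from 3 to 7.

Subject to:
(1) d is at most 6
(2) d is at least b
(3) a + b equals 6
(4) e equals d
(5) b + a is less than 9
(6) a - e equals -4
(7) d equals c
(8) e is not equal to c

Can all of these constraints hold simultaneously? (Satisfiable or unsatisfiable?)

Unsatisfiable

From constraints 4 and 7, e = d = c, so e = c. But constraint 8 says e ≠ c. Contradiction.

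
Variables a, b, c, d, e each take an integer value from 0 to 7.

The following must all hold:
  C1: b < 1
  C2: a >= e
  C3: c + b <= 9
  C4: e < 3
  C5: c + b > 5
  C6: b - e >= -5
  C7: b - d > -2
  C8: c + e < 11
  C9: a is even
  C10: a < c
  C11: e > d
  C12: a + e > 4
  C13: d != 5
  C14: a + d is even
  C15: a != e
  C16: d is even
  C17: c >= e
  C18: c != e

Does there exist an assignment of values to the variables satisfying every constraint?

Satisfiable

Take a = 4, b = 0, c = 7, d = 0, e = 2. Then constraint 3: c + b = 7; constraint 5: c + b = 7, and every other listed constraint is also met.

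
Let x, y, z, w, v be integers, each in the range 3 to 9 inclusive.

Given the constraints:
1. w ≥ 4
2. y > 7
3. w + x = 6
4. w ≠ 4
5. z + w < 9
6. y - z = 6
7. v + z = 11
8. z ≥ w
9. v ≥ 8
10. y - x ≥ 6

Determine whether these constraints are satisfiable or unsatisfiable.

From constraint 9: v ≥ 8. From constraints 1 and 8: z ≥ w ≥ 4. Hence v + z ≥ 12. But constraint 7 requires v + z = 11, and 11 < 12. Contradiction.

Unsatisfiable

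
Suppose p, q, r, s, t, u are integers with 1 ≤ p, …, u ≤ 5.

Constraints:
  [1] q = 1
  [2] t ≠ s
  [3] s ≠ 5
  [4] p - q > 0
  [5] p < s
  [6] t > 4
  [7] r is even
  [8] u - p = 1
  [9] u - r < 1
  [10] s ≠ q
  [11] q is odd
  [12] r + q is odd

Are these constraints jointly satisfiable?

Satisfiable

Take p = 2, q = 1, r = 4, s = 4, t = 5, u = 3. Then constraint 4: p - q = 1; constraint 8: u - p = 1; constraint 9: u - r = -1, and every other listed constraint is also met.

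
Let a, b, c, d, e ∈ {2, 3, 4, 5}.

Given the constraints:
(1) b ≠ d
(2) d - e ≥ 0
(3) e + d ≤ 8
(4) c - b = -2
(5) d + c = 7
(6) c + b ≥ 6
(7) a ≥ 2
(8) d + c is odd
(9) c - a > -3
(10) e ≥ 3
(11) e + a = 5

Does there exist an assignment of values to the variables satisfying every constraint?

Take a = 2, b = 4, c = 2, d = 5, e = 3. Then constraint 2: d - e = 2; constraint 3: e + d = 8, and every other listed constraint is also met.

Satisfiable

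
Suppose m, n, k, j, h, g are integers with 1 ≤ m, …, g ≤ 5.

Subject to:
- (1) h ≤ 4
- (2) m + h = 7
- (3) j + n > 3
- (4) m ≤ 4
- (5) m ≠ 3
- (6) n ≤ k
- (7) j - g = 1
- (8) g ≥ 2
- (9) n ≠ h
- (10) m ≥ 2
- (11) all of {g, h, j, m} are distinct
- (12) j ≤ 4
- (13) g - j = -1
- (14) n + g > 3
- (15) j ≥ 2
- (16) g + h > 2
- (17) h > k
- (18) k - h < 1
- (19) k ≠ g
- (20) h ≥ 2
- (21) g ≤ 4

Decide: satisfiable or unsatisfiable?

Constraints 1, 4, 8, 10, 12, 15, 20, and 21 confine each of g, h, j, m to the 3 values {2, …, 4}.
Constraint 11 requires all 4 of them to be distinct, but only 3 values are available — impossible by the pigeonhole principle.

Unsatisfiable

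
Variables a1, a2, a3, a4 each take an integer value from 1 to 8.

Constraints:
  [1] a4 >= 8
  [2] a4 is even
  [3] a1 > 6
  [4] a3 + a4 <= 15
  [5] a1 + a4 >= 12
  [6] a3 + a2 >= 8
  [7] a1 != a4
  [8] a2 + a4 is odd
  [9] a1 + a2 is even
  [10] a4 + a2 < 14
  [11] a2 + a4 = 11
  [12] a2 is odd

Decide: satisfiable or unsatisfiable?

Satisfiable

Setting (a1, a2, a3, a4) = (7, 3, 7, 8) satisfies everything: constraint 4: a3 + a4 = 15; constraint 5: a1 + a4 = 15; constraint 6: a3 + a2 = 10, and the others follow.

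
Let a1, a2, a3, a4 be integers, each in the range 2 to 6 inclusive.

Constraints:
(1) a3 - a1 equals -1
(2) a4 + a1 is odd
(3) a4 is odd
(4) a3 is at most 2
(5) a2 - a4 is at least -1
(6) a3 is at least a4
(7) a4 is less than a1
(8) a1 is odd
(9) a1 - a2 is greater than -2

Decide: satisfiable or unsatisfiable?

Unsatisfiable

Constraint 3 makes a4 odd and constraint 8 makes a1 odd, so a4 + a1 must be even. Constraint 2 says a4 + a1 is odd — contradiction.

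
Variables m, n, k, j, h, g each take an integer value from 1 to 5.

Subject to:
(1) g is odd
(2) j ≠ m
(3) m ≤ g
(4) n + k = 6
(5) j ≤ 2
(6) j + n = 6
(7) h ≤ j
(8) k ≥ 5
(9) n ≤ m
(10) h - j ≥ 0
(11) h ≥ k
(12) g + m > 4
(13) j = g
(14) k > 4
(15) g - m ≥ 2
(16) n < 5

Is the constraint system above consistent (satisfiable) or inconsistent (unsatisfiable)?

From constraints 8 and 11: h ≥ k and k ≥ 5, so h ≥ 5. From constraints 5 and 7: h ≤ j and j ≤ 2, so h ≤ 2. But 2 < 5, so no value of h works.

Unsatisfiable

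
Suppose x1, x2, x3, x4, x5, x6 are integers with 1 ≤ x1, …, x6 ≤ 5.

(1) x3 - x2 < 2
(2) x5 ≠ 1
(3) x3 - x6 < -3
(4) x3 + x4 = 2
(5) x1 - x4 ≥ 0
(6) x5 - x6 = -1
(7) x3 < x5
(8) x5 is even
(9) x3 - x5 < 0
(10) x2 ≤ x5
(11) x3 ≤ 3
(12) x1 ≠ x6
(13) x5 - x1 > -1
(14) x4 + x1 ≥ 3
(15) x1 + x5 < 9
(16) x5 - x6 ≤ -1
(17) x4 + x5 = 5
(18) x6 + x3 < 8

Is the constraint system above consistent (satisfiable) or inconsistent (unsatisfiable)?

Setting (x1, x2, x3, x4, x5, x6) = (4, 1, 1, 1, 4, 5) satisfies everything: constraint 1: x3 - x2 = 0; constraint 3: x3 - x6 = -4; constraint 4: x3 + x4 = 2, and the others follow.

Satisfiable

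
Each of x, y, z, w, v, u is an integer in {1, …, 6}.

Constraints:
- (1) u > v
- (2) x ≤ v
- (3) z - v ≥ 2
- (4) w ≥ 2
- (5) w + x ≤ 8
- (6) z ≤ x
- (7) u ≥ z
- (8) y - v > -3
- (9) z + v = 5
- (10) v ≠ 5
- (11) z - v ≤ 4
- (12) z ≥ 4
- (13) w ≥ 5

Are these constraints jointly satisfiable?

From constraint 13: w ≥ 5. From constraints 6 and 12: x ≥ z ≥ 4. Hence w + x ≥ 9. But constraint 5 requires w + x ≤ 8, and 8 < 9. Contradiction.

Unsatisfiable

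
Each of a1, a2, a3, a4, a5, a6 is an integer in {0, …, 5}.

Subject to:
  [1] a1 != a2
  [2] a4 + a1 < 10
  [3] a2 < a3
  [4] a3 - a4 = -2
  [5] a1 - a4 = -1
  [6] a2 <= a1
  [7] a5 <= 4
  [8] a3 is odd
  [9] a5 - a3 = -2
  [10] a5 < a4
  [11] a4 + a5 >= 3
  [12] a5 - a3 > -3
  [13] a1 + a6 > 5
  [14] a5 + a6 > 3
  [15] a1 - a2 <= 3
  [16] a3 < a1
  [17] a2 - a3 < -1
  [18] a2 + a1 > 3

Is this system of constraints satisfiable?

One satisfying assignment is a1 = 4, a2 = 1, a3 = 3, a4 = 5, a5 = 1, a6 = 3.
For the less obvious constraints — constraint 2: a4 + a1 = 9; constraint 4: a3 - a4 = -2; constraint 5: a1 - a4 = -1 — and the others hold by inspection.

Satisfiable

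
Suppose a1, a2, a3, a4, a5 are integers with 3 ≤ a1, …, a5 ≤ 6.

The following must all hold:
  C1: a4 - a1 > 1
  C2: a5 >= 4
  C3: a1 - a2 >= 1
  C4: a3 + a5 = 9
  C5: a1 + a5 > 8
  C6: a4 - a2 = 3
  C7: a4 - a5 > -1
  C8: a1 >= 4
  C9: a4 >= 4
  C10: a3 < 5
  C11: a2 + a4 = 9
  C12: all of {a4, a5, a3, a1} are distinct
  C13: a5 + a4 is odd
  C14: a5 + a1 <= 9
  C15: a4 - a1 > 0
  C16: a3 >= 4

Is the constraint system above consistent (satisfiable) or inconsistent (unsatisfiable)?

Unsatisfiable

Constraints 2, 8, 9, and 16 confine each of a4, a5, a3, a1 to the 3 values {4, …, 6} (the domain already gives each ≤ 6).
Constraint 12 requires all 4 of them to be distinct, but only 3 values are available — impossible by the pigeonhole principle.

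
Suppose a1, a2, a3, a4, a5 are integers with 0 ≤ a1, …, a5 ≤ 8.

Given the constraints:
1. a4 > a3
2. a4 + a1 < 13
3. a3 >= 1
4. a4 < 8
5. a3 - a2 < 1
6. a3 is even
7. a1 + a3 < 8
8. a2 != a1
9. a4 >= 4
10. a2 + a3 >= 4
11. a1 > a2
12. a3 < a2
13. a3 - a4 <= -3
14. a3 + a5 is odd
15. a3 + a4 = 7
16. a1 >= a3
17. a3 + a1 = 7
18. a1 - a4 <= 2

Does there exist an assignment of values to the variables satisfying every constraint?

Setting (a1, a2, a3, a4, a5) = (5, 4, 2, 5, 7) satisfies everything: constraint 2: a4 + a1 = 10; constraint 5: a3 - a2 = -2, and the others follow.

Satisfiable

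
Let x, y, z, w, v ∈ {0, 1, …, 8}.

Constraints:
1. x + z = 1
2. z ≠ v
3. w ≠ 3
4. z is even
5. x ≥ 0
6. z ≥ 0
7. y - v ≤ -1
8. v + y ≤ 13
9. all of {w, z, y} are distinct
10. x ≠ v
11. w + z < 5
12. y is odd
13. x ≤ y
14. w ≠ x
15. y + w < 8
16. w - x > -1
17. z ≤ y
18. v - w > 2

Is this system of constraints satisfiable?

Satisfiable

Try x = 1, y = 5, z = 0, w = 2, v = 6.
Check constraint 1: x + z = 1; constraint 7: y - v = -1. The remaining constraints are straightforward to verify.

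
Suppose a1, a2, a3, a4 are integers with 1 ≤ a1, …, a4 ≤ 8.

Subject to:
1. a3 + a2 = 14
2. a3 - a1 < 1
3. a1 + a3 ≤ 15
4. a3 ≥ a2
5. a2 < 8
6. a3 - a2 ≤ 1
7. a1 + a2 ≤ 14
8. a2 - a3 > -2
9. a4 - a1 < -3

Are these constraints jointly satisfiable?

Satisfiable

Setting (a1, a2, a3, a4) = (7, 7, 7, 1) satisfies everything: constraint 1: a3 + a2 = 14; constraint 2: a3 - a1 = 0; constraint 3: a1 + a3 = 14, and the others follow.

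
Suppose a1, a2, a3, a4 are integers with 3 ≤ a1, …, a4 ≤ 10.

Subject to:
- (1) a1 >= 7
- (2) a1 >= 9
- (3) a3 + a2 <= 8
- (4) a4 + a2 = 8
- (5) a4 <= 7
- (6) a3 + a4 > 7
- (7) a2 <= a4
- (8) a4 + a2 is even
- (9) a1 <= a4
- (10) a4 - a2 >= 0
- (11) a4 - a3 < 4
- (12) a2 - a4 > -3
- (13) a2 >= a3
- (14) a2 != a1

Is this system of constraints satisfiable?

From constraint 2: a1 ≥ 9. From constraints 5 and 9: a1 ≤ a4 and a4 ≤ 7, so a1 ≤ 7. But 7 < 9, so no value of a1 works.

Unsatisfiable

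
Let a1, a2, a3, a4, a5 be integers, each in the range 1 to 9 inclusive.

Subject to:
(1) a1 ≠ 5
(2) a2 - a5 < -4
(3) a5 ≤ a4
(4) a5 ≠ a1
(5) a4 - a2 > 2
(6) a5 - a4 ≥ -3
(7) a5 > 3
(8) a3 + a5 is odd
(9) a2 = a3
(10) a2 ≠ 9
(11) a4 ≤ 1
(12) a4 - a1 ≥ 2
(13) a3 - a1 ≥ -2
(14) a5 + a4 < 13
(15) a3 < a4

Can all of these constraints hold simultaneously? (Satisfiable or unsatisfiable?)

Unsatisfiable

From constraint 7: a5 ≥ 4. From constraints 3 and 11: a5 ≤ a4 and a4 ≤ 1, so a5 ≤ 1. But 1 < 4, so no value of a5 works.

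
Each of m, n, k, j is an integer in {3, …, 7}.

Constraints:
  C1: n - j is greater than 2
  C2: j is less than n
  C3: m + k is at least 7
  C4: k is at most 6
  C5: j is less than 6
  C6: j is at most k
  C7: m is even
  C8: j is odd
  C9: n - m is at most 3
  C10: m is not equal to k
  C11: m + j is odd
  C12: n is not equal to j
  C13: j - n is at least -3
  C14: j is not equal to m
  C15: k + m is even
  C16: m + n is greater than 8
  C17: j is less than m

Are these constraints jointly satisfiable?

Try m = 4, n = 6, k = 6, j = 3.
Check constraint 1: n - j = 3; constraint 3: m + k = 10; constraint 9: n - m = 2. The remaining constraints are straightforward to verify.

Satisfiable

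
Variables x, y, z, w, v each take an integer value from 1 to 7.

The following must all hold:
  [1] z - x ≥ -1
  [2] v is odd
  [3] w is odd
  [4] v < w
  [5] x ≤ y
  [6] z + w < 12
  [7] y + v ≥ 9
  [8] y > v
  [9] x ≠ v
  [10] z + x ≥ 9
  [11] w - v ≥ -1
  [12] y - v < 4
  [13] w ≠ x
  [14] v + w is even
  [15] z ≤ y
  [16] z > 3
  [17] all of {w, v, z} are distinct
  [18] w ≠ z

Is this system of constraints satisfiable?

The assignment x = 6, y = 6, z = 6, w = 5, v = 3 works:
  constraint 1 holds since z - x = 0.
  constraint 6 holds since z + w = 11.
The rest check out directly.

Satisfiable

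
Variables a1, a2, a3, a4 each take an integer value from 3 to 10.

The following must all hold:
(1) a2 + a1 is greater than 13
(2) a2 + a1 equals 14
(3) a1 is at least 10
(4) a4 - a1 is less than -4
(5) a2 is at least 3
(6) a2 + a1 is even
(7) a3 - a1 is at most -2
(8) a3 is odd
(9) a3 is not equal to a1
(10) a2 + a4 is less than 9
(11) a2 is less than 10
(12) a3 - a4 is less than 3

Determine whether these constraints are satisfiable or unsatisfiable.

One satisfying assignment is a1 = 10, a2 = 4, a3 = 5, a4 = 4.
For the less obvious constraints — constraint 1: a2 + a1 = 14; constraint 2: a2 + a1 = 14 — and the others hold by inspection.

Satisfiable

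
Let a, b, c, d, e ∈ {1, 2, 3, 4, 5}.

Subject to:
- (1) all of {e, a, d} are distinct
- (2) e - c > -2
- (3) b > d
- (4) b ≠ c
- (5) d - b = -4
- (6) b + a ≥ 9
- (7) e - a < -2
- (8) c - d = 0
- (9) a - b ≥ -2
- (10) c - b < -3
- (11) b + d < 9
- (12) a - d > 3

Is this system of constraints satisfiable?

Satisfiable

Setting (a, b, c, d, e) = (5, 5, 1, 1, 2) satisfies everything: constraint 2: e - c = 1; constraint 5: d - b = -4, and the others follow.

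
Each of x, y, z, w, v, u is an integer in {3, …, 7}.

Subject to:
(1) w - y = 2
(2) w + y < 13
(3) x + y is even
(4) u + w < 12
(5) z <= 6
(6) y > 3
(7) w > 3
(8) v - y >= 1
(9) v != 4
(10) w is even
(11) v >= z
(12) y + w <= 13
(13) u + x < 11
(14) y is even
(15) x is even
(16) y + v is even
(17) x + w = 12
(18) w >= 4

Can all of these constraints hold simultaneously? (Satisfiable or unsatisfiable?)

The assignment x = 6, y = 4, z = 6, w = 6, v = 6, u = 3 works:
  constraint 1 holds since w - y = 2.
  constraint 2 holds since w + y = 10.
The rest check out directly.

Satisfiable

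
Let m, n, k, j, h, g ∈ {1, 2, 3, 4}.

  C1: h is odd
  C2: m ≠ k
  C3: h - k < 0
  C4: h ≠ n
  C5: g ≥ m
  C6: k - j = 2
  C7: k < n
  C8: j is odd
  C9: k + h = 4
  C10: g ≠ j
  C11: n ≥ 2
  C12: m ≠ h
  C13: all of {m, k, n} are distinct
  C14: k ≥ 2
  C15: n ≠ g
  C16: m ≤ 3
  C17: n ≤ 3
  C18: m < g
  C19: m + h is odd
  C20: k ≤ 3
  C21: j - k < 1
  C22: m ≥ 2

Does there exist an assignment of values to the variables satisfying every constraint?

Unsatisfiable

Constraints 11, 14, 16, 17, 20, and 22 confine each of m, k, n to the 2 values {2, 3}.
Constraint 13 requires all 3 of them to be distinct, but only 2 values are available — impossible by the pigeonhole principle.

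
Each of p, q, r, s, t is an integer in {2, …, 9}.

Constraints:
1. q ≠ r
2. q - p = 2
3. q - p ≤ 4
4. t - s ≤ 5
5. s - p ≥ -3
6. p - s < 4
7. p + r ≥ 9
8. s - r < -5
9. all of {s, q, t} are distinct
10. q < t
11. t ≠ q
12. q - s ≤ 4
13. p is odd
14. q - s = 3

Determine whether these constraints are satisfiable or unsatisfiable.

Satisfiable

One satisfying assignment is p = 3, q = 5, r = 8, s = 2, t = 7.
For the less obvious constraints — constraint 2: q - p = 2; constraint 3: q - p = 2; constraint 4: t - s = 5 — and the others hold by inspection.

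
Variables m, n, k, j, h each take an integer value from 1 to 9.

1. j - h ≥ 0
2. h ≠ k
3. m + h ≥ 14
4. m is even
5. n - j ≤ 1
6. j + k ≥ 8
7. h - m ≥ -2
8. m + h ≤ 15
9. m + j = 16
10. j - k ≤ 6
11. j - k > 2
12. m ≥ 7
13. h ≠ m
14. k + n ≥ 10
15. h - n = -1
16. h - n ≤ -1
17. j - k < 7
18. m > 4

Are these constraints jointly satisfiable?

Try m = 8, n = 8, k = 3, j = 8, h = 7.
Check constraint 1: j - h = 1; constraint 3: m + h = 15; constraint 5: n - j = 0. The remaining constraints are straightforward to verify.

Satisfiable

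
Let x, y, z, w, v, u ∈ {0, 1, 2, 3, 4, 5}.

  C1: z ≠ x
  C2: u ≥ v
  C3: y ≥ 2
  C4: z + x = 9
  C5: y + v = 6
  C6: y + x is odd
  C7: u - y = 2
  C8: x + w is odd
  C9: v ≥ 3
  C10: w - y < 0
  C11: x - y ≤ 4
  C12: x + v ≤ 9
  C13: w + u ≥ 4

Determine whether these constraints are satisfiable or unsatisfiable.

Satisfiable

One satisfying assignment is x = 4, y = 3, z = 5, w = 1, v = 3, u = 5.
For the less obvious constraints — constraint 4: z + x = 9; constraint 5: y + v = 6 — and the others hold by inspection.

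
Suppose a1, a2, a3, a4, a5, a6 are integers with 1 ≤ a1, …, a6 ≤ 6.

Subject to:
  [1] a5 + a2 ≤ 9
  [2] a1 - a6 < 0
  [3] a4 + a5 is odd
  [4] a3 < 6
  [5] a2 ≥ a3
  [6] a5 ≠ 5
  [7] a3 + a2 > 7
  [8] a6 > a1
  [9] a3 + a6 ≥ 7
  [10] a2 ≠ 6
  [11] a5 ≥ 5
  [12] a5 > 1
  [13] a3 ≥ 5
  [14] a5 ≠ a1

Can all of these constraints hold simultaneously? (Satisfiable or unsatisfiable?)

From constraint 11: a5 ≥ 5. From constraints 5 and 13: a2 ≥ a3 ≥ 5. Hence a5 + a2 ≥ 10. But constraint 1 requires a5 + a2 ≤ 9, and 9 < 10. Contradiction.

Unsatisfiable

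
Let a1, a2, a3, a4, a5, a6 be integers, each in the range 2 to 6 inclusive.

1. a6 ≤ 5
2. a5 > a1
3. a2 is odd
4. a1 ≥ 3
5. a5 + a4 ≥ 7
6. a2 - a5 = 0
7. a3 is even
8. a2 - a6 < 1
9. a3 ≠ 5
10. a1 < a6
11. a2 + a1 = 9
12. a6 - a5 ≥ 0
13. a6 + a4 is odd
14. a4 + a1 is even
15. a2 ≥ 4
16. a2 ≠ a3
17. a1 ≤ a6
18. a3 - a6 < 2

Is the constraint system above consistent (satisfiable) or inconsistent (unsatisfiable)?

Satisfiable

Take a1 = 4, a2 = 5, a3 = 4, a4 = 4, a5 = 5, a6 = 5. Then constraint 5: a5 + a4 = 9; constraint 6: a2 - a5 = 0; constraint 8: a2 - a6 = 0, and every other listed constraint is also met.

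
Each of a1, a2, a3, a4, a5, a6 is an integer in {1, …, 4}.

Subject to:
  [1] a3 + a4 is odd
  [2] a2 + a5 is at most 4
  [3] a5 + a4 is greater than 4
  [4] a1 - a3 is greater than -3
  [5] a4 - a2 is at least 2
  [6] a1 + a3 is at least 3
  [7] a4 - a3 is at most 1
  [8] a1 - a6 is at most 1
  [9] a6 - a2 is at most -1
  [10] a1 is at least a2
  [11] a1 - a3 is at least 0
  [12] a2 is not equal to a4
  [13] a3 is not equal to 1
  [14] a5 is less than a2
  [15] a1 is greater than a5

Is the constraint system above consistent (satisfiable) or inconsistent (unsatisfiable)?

Constraints 5, 7, 8, 9, and 11 give a4 − a2 ≥ 2, a2 − a6 ≥ 1, a6 − a1 ≥ -1, a1 − a3 ≥ 0, a3 − a4 ≥ -1.
Adding all 5 inequalities: the left sides telescope to 0, and the right sides sum to 2 + 1 + (-1) + 0 + (-1) = 1. So 0 ≥ 1, which is false.

Unsatisfiable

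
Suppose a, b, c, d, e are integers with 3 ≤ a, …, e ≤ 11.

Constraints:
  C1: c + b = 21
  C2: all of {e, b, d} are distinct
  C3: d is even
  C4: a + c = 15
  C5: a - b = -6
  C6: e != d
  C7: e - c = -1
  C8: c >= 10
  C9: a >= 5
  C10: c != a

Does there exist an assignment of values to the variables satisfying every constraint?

The assignment a = 5, b = 11, c = 10, d = 10, e = 9 works:
  constraint 1 holds since c + b = 21.
  constraint 4 holds since a + c = 15.
The rest check out directly.

Satisfiable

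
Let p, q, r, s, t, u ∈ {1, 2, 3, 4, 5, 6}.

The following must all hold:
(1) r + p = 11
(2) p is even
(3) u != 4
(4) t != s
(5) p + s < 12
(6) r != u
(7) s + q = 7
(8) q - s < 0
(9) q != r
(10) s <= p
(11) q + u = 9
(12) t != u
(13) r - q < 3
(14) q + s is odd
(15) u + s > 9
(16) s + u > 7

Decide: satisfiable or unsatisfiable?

Setting (p, q, r, s, t, u) = (6, 3, 5, 4, 1, 6) satisfies everything: constraint 1: r + p = 11; constraint 5: p + s = 10, and the others follow.

Satisfiable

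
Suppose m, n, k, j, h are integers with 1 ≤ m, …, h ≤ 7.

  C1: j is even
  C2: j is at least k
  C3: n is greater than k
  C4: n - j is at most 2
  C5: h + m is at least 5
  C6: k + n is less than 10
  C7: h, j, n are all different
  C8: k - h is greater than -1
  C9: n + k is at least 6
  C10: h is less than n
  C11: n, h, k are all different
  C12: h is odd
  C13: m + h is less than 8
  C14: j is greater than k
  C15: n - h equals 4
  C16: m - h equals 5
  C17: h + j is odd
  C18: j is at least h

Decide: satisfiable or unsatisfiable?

Try m = 6, n = 5, k = 2, j = 6, h = 1.
Check constraint 4: n - j = -1; constraint 5: h + m = 7; constraint 6: k + n = 7. The remaining constraints are straightforward to verify.

Satisfiable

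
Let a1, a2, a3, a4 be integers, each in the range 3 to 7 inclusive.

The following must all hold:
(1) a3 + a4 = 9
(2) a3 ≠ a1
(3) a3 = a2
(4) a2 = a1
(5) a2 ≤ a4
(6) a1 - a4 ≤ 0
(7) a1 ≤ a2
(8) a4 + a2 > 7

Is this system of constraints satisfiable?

Unsatisfiable

From constraints 3 and 4, a3 = a2 = a1, so a3 = a1. But constraint 2 says a3 ≠ a1. Contradiction.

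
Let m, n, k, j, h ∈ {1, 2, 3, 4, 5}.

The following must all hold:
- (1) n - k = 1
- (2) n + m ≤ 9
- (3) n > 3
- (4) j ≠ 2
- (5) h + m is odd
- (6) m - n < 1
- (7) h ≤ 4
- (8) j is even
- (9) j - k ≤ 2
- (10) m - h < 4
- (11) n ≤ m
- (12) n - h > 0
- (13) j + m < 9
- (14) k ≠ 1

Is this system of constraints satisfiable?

Try m = 4, n = 4, k = 3, j = 4, h = 3.
Check constraint 1: n - k = 1; constraint 2: n + m = 8. The remaining constraints are straightforward to verify.

Satisfiable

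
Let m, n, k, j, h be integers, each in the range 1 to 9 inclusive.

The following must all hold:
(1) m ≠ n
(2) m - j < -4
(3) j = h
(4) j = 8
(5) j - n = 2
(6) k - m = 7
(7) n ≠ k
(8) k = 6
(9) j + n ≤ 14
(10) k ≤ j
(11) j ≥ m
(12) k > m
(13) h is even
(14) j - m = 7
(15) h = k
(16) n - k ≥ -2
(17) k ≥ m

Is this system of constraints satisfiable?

Unsatisfiable

Constraint 4 fixes j = 8 and constraint 8 fixes k = 6. Constraints 3 and 15 give j = h = k, so j = k. But 8 ≠ 6 — contradiction.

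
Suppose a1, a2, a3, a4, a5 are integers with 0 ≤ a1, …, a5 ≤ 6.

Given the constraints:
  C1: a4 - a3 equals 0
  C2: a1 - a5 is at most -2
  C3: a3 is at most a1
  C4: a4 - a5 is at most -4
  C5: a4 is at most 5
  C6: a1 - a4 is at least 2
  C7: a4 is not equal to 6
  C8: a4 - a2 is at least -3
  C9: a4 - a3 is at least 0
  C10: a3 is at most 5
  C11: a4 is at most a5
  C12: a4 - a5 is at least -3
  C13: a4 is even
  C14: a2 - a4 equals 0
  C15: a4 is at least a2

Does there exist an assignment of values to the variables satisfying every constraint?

Constraints 2, 6, and 12 give a1 − a4 ≥ 2, a4 − a5 ≥ -3, a5 − a1 ≥ 2.
Adding all 3 inequalities: the left sides telescope to 0, and the right sides sum to 2 + (-3) + 2 = 1. So 0 ≥ 1, which is false.

Unsatisfiable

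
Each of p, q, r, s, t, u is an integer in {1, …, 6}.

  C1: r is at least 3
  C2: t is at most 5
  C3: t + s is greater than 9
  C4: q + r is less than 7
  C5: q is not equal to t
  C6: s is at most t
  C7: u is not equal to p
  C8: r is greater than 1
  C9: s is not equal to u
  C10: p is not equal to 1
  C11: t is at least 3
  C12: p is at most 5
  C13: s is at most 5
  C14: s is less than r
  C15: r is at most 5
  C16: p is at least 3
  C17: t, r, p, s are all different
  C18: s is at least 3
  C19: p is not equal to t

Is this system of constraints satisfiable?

Constraints 1, 2, 11, 12, 13, 15, 16, and 18 confine each of t, r, p, s to the 3 values {3, …, 5}.
Constraint 17 requires all 4 of them to be distinct, but only 3 values are available — impossible by the pigeonhole principle.

Unsatisfiable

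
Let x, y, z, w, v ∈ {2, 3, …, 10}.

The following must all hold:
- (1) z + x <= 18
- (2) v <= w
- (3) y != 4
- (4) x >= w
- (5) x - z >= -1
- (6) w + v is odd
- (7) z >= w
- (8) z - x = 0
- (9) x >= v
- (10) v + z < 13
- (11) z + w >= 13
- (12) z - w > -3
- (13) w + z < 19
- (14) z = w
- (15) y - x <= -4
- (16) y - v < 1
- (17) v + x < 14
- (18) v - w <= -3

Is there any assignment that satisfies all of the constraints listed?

Satisfiable

The assignment x = 8, y = 2, z = 8, w = 8, v = 3 works:
  constraint 1 holds since z + x = 16.
  constraint 5 holds since x - z = 0.
  constraint 8 holds since z - x = 0.
The rest check out directly.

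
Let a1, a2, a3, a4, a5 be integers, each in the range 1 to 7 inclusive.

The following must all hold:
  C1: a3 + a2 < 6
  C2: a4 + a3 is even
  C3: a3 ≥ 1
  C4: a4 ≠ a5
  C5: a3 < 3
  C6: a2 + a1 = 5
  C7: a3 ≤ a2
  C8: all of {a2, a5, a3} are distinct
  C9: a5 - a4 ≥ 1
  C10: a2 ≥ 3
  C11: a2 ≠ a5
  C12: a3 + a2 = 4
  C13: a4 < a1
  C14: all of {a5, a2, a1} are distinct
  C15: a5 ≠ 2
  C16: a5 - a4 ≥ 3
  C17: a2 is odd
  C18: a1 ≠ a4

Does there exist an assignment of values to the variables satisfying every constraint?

Satisfiable

The assignment a1 = 2, a2 = 3, a3 = 1, a4 = 1, a5 = 4 works:
  constraint 1 holds since a3 + a2 = 4.
  constraint 6 holds since a2 + a1 = 5.
The rest check out directly.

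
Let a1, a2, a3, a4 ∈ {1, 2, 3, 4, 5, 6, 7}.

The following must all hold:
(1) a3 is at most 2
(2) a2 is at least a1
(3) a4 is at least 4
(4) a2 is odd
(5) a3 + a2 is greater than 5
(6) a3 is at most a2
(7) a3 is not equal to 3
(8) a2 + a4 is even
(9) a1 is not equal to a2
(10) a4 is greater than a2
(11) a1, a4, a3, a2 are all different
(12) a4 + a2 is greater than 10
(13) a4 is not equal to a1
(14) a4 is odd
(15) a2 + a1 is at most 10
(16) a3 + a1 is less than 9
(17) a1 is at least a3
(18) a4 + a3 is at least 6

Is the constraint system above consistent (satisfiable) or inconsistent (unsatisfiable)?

Try a1 = 4, a2 = 5, a3 = 2, a4 = 7.
Check constraint 5: a3 + a2 = 7; constraint 12: a4 + a2 = 12; constraint 15: a2 + a1 = 9. The remaining constraints are straightforward to verify.

Satisfiable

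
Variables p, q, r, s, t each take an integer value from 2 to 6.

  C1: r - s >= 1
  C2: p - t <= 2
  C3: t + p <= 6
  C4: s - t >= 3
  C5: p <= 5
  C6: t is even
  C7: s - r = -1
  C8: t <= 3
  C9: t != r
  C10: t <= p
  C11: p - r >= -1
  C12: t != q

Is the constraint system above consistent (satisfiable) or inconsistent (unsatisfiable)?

Constraints 1, 2, 4, and 11 give t − p ≥ -2, p − r ≥ -1, r − s ≥ 1, s − t ≥ 3.
Adding all 4 inequalities: the left sides telescope to 0, and the right sides sum to (-2) + (-1) + 1 + 3 = 1. So 0 ≥ 1, which is false.

Unsatisfiable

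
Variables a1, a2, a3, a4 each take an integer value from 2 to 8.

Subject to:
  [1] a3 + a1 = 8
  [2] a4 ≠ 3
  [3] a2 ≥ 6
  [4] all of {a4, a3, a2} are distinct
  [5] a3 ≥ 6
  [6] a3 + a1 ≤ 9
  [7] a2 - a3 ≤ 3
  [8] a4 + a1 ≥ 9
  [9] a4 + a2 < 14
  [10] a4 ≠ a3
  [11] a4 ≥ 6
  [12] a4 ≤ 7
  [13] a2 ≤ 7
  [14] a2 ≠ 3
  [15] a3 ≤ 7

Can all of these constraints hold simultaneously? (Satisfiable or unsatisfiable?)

Constraints 3, 5, 11, 12, 13, and 15 confine each of a4, a3, a2 to the 2 values {6, 7}.
Constraint 4 requires all 3 of them to be distinct, but only 2 values are available — impossible by the pigeonhole principle.

Unsatisfiable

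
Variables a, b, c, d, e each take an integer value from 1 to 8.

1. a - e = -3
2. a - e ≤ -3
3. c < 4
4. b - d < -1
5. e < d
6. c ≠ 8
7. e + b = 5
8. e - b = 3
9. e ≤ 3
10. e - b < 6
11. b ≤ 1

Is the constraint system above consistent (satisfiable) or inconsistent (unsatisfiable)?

Unsatisfiable

From constraint 9: e ≤ 3. From constraint 11: b ≤ 1. Hence e + b ≤ 4. But constraint 7 requires e + b = 5, and 5 > 4. Contradiction.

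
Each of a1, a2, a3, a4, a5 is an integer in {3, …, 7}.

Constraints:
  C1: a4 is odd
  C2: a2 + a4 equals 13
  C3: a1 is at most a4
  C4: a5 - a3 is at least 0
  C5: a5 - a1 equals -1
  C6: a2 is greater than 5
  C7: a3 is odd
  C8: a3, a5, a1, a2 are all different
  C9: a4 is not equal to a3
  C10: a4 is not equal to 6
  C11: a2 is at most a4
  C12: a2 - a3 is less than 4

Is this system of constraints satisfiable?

Setting (a1, a2, a3, a4, a5) = (5, 6, 3, 7, 4) satisfies everything: constraint 2: a2 + a4 = 13; constraint 4: a5 - a3 = 1; constraint 5: a5 - a1 = -1, and the others follow.

Satisfiable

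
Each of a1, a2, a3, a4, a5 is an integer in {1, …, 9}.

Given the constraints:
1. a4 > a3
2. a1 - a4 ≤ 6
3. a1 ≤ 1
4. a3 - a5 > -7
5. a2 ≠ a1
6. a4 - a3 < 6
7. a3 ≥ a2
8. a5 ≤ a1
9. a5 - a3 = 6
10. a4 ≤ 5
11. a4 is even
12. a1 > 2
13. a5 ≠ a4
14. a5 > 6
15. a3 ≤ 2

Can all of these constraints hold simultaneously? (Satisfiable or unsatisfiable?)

From constraint 14: a5 ≥ 7. From constraints 3 and 8: a5 ≤ a1 and a1 ≤ 1, so a5 ≤ 1. But 1 < 7, so no value of a5 works.

Unsatisfiable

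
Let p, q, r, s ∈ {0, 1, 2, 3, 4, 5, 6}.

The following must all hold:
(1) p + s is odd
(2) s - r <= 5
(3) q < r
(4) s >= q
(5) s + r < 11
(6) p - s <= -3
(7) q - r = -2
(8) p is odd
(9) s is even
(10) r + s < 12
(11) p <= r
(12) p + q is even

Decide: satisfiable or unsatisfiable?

Satisfiable

The assignment p = 3, q = 1, r = 3, s = 6 works:
  constraint 2 holds since s - r = 3.
  constraint 5 holds since s + r = 9.
The rest check out directly.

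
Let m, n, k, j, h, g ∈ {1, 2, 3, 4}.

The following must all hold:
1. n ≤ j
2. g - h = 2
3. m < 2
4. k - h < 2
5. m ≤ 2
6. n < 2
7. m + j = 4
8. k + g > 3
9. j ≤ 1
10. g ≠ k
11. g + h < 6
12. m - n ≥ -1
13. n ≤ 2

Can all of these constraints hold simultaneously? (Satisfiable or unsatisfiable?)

From constraint 5: m ≤ 2. From constraint 9: j ≤ 1. Hence m + j ≤ 3. But constraint 7 requires m + j = 4, and 4 > 3. Contradiction.

Unsatisfiable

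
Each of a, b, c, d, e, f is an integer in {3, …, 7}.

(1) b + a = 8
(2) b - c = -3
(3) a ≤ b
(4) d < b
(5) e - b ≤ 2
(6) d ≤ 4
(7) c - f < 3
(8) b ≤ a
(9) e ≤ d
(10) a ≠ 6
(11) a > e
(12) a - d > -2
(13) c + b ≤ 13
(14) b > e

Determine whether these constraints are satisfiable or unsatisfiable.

Try a = 4, b = 4, c = 7, d = 3, e = 3, f = 7.
Check constraint 1: b + a = 8; constraint 2: b - c = -3; constraint 5: e - b = -1. The remaining constraints are straightforward to verify.

Satisfiable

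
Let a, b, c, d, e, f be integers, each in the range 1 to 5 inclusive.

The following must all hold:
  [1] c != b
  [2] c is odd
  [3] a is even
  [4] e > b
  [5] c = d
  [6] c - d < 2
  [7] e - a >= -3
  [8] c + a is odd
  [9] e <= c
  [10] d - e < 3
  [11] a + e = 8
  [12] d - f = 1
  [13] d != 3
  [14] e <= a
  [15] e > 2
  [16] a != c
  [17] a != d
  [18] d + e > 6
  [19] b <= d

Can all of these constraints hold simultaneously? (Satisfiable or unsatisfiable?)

Setting (a, b, c, d, e, f) = (4, 3, 5, 5, 4, 4) satisfies everything: constraint 6: c - d = 0; constraint 7: e - a = 0; constraint 10: d - e = 1, and the others follow.

Satisfiable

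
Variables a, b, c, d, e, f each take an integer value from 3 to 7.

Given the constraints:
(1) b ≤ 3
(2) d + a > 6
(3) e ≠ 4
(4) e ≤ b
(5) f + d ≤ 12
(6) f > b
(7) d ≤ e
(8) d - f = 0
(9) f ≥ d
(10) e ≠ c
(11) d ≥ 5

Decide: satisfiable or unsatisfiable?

From constraints 7 and 11: e ≥ d and d ≥ 5, so e ≥ 5. From constraints 1 and 4: e ≤ b and b ≤ 3, so e ≤ 3. But 3 < 5, so no value of e works.

Unsatisfiable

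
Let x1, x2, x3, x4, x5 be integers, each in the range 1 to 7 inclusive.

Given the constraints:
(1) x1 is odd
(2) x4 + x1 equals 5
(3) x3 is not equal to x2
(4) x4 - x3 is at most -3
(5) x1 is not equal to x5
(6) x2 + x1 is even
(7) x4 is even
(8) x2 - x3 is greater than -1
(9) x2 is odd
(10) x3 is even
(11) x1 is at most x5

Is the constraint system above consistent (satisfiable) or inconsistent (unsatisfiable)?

Satisfiable

One satisfying assignment is x1 = 3, x2 = 7, x3 = 6, x4 = 2, x5 = 7.
For the less obvious constraints — constraint 2: x4 + x1 = 5; constraint 4: x4 - x3 = -4 — and the others hold by inspection.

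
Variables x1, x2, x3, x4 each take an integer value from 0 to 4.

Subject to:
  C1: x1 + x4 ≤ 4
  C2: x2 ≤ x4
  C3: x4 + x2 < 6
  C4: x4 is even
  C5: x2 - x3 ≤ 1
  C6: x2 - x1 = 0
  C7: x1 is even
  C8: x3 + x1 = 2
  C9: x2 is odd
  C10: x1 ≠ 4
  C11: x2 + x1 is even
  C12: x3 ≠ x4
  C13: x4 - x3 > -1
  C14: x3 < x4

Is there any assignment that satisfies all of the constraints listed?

Unsatisfiable

Constraint 9 makes x2 odd and constraint 7 makes x1 even, so x2 + x1 must be odd. Constraint 11 says x2 + x1 is even — contradiction.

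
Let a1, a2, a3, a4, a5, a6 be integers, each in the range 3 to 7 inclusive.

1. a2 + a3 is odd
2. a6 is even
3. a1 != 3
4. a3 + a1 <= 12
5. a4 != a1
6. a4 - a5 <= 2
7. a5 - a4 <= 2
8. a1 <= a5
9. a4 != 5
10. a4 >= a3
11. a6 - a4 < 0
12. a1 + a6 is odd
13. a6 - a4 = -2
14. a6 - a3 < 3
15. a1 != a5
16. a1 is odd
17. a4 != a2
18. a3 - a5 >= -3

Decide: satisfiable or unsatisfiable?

Take a1 = 5, a2 = 5, a3 = 4, a4 = 6, a5 = 7, a6 = 4. Then constraint 4: a3 + a1 = 9; constraint 6: a4 - a5 = -1, and every other listed constraint is also met.

Satisfiable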